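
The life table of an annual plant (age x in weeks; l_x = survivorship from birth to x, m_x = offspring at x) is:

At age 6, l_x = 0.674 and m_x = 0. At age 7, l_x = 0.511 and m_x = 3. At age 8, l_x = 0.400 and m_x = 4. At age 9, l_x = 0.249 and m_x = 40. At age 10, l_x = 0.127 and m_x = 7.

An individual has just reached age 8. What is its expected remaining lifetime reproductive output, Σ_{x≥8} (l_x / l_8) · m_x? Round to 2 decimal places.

31.12

l_8 = 0.400. Conditional survival from age 8 to x is l_x / l_8.
  x=8: (0.400/0.400) × 4 = 4.0000
  x=9: (0.249/0.400) × 40 = 24.9000
  x=10: (0.127/0.400) × 7 = 2.2225
Sum = 4.0000 + 24.9000 + 2.2225 = 31.1225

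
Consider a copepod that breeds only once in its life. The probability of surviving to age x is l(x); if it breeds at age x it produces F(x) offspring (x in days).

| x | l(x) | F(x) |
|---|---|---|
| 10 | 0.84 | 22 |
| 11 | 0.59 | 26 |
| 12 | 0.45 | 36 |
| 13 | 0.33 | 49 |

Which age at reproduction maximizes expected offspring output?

10

Expected offspring if breeding at age x = l(x) × F(x):
  age 10: 0.84 × 22 = 18.480
  age 11: 0.59 × 26 = 15.340
  age 12: 0.45 × 36 = 16.200
  age 13: 0.33 × 49 = 16.170
Maximum at age 10 (18.480).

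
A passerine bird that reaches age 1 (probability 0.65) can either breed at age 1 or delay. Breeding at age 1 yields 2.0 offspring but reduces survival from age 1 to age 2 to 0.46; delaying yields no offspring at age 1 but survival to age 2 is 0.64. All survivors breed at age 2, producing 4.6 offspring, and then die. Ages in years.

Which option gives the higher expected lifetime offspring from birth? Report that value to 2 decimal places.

2.68

breed at age 1: R₀ = 0.65 × (2.0 + 0.46 × 4.6) = 0.65 × 4.1160 = 2.6754
delay to age 2: R₀ = 0.65 × (0.64 × 4.6) = 0.65 × 2.9440 = 1.9136
Higher: breed at age 1 (2.6754).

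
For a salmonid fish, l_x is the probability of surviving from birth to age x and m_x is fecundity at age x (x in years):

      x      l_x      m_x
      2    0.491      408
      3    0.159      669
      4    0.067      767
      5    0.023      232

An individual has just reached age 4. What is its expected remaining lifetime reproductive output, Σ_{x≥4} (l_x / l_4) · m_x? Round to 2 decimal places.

l_4 = 0.067. Conditional survival from age 4 to x is l_x / l_4.
  x=4: (0.067/0.067) × 767 = 767.0000
  x=5: (0.023/0.067) × 232 = 79.6418
Sum = 767.0000 + 79.6418 = 846.6418

846.64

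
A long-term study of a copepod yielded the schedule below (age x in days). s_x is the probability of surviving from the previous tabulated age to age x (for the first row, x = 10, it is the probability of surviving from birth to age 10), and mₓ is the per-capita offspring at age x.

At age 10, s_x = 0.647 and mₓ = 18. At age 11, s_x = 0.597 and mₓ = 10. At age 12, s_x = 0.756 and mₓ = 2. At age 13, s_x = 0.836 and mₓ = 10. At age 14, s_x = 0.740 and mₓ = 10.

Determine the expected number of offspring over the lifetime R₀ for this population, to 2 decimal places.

Survivorship from birth: l_x = s_10·s_11·…·s_x.
  l_10 = 0.64700
  l_11 = 0.38626
  l_12 = 0.29201
  l_13 = 0.24412
  l_14 = 0.18065
R₀ = Σ l_x mₓ:
  age 10: 0.64700 × 18 = 11.6460
  age 11: 0.38626 × 10 = 3.8626
  age 12: 0.29201 × 2 = 0.5840
  age 13: 0.24412 × 10 = 2.4412
  age 14: 0.18065 × 10 = 1.8065
R₀ = 11.6460 + 3.8626 + 0.5840 + 2.4412 + 1.8065 = 20.3403

20.34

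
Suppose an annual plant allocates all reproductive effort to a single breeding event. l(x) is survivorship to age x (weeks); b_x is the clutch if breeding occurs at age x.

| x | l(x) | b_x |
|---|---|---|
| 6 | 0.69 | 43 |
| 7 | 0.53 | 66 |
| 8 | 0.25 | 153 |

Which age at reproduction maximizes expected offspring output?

8

Expected offspring if breeding at age x = l(x) × b_x:
  age 6: 0.69 × 43 = 29.670
  age 7: 0.53 × 66 = 34.980
  age 8: 0.25 × 153 = 38.250
Maximum at age 8 (38.250).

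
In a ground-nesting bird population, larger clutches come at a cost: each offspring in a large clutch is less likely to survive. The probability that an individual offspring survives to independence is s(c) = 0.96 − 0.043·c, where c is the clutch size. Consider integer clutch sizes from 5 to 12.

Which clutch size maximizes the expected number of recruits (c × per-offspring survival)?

11

Expected recruits = c × s(c):
  c=5: 5 × 0.745 = 3.725
  c=6: 6 × 0.702 = 4.212
  c=7: 7 × 0.659 = 4.613
  c=8: 8 × 0.616 = 4.928
  c=9: 9 × 0.573 = 5.157
  c=10: 10 × 0.530 = 5.300
  c=11: 11 × 0.487 = 5.357
  c=12: 12 × 0.444 = 5.328
Maximum at c = 11 (5.357 recruits).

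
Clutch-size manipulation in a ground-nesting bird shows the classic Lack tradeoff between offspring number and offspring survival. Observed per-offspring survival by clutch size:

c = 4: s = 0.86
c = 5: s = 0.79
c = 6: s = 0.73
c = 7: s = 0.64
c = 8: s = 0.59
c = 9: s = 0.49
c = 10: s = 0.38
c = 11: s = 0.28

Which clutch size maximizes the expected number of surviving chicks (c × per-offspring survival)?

8

Expected surviving chicks = c × s(c):
  c=4: 4 × 0.86 = 3.440
  c=5: 5 × 0.79 = 3.950
  c=6: 6 × 0.73 = 4.380
  c=7: 7 × 0.64 = 4.480
  c=8: 8 × 0.59 = 4.720
  c=9: 9 × 0.49 = 4.410
  c=10: 10 × 0.38 = 3.800
  c=11: 11 × 0.28 = 3.080
Maximum at c = 8 (4.720 surviving chicks).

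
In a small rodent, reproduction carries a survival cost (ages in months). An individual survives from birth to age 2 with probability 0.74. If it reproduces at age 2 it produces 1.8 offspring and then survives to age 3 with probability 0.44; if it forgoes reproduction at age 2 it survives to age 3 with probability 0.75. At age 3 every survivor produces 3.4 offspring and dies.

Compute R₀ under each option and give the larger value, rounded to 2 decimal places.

breed at age 2: R₀ = 0.74 × (1.8 + 0.44 × 3.4) = 0.74 × 3.2960 = 2.4390
delay to age 3: R₀ = 0.74 × (0.75 × 3.4) = 0.74 × 2.5500 = 1.8870
Higher: breed at age 2 (2.4390).

2.44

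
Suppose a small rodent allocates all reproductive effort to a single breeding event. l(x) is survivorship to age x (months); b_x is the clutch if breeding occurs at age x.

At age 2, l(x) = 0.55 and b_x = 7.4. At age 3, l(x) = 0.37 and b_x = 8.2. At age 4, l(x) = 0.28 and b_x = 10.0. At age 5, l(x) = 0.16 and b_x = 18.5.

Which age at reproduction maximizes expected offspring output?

Expected offspring if breeding at age x = l(x) × b_x:
  age 2: 0.55 × 7.4 = 4.070
  age 3: 0.37 × 8.2 = 3.034
  age 4: 0.28 × 10.0 = 2.800
  age 5: 0.16 × 18.5 = 2.960
Maximum at age 2 (4.070).

2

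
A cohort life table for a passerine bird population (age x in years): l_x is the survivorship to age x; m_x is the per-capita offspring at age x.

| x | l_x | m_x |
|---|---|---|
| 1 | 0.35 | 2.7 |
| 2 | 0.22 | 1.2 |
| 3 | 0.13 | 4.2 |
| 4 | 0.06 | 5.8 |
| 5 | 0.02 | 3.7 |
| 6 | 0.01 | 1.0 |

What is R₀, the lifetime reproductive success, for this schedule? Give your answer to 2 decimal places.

2.19

R₀ = Σ l_x m_x:
  age 1: 0.35 × 2.7 = 0.9450
  age 2: 0.22 × 1.2 = 0.2640
  age 3: 0.13 × 4.2 = 0.5460
  age 4: 0.06 × 5.8 = 0.3480
  age 5: 0.02 × 3.7 = 0.0740
  age 6: 0.01 × 1.0 = 0.0100
R₀ = 0.9450 + 0.2640 + 0.5460 + 0.3480 + 0.0740 + 0.0100 = 2.1870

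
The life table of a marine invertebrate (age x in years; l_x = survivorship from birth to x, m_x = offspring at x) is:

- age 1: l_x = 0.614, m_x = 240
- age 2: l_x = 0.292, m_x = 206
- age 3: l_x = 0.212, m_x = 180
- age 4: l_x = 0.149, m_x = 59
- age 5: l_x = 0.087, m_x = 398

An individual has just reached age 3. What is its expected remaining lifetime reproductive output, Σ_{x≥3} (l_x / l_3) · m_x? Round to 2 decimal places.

384.80

l_3 = 0.212. Conditional survival from age 3 to x is l_x / l_3.
  x=3: (0.212/0.212) × 180 = 180.0000
  x=4: (0.149/0.212) × 59 = 41.4670
  x=5: (0.087/0.212) × 398 = 163.3302
Sum = 180.0000 + 41.4670 + 163.3302 = 384.7972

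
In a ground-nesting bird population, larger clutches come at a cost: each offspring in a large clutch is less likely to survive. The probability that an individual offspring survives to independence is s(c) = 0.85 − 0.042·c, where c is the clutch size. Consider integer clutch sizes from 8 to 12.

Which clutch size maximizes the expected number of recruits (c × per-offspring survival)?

10

Expected recruits = c × s(c):
  c=8: 8 × 0.514 = 4.112
  c=9: 9 × 0.472 = 4.248
  c=10: 10 × 0.430 = 4.300
  c=11: 11 × 0.388 = 4.268
  c=12: 12 × 0.346 = 4.152
Maximum at c = 10 (4.300 recruits).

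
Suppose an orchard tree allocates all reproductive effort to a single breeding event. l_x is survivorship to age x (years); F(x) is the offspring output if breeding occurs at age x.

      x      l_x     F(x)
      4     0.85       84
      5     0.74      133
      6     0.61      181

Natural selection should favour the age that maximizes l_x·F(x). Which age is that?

6

Expected offspring if breeding at age x = l_x × F(x):
  age 4: 0.85 × 84 = 71.400
  age 5: 0.74 × 133 = 98.420
  age 6: 0.61 × 181 = 110.410
Maximum at age 6 (110.410).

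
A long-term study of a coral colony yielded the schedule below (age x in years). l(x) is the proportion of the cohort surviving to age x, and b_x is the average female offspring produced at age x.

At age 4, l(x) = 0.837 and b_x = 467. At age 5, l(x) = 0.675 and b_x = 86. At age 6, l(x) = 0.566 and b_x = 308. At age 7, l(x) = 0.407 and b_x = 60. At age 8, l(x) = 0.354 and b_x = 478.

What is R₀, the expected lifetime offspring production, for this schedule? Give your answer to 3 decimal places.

816.889

R₀ = Σ l(x) b_x:
  age 4: 0.837 × 467 = 390.8790
  age 5: 0.675 × 86 = 58.0500
  age 6: 0.566 × 308 = 174.3280
  age 7: 0.407 × 60 = 24.4200
  age 8: 0.354 × 478 = 169.2120
R₀ = 390.8790 + 58.0500 + 174.3280 + 24.4200 + 169.2120 = 816.8890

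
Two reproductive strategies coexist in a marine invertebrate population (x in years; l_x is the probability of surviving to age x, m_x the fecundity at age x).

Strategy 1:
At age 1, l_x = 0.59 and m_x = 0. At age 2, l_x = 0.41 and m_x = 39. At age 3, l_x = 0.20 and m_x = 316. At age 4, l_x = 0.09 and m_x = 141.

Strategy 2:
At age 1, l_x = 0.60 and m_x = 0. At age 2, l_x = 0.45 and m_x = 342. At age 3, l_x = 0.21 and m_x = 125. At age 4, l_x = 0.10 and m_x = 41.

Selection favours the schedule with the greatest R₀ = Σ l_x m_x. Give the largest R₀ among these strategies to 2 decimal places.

Strategy 1: R₀ = 0.59×0 + 0.41×39 + 0.20×316 + 0.09×141 = 91.8800
Strategy 2: R₀ = 0.60×0 + 0.45×342 + 0.21×125 + 0.10×41 = 184.2500
Highest R₀: strategy 2 with 184.2500.

184.25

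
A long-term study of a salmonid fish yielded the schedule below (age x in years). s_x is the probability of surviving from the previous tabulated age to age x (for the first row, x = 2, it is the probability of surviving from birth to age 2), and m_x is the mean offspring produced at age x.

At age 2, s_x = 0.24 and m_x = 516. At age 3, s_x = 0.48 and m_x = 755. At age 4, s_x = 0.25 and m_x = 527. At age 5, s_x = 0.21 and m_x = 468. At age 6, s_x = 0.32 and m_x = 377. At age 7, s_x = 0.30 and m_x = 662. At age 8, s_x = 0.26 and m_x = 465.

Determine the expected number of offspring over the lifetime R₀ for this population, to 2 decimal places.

230.01

Survivorship from birth: l_x = s_2·s_3·…·s_x.
  l_2 = 0.24000
  l_3 = 0.11520
  l_4 = 0.02880
  l_5 = 0.00605
  l_6 = 0.00194
  l_7 = 0.00058
  l_8 = 0.00015
R₀ = Σ l_x m_x:
  age 2: 0.24000 × 516 = 123.8400
  age 3: 0.11520 × 755 = 86.9760
  age 4: 0.02880 × 527 = 15.1776
  age 5: 0.00605 × 468 = 2.8314
  age 6: 0.00194 × 377 = 0.7314
  age 7: 0.00058 × 662 = 0.3840
  age 8: 0.00015 × 465 = 0.0697
R₀ = 123.8400 + 86.9760 + 15.1776 + 2.8314 + 0.7314 + 0.3840 + 0.0697 = 230.0101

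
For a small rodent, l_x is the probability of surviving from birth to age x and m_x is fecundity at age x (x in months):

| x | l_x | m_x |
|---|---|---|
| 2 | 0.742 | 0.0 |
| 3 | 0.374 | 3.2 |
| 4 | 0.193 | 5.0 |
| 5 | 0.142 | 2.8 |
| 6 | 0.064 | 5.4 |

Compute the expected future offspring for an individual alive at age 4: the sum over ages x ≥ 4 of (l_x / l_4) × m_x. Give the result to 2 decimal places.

8.85

l_4 = 0.193. Conditional survival from age 4 to x is l_x / l_4.
  x=4: (0.193/0.193) × 5.0 = 5.0000
  x=5: (0.142/0.193) × 2.8 = 2.0601
  x=6: (0.064/0.193) × 5.4 = 1.7907
Sum = 5.0000 + 2.0601 + 1.7907 = 8.8508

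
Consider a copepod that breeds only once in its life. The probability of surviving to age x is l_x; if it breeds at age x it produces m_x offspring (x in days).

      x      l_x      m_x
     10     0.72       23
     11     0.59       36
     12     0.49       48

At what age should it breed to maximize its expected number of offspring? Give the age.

Expected offspring if breeding at age x = l_x × m_x:
  age 10: 0.72 × 23 = 16.560
  age 11: 0.59 × 36 = 21.240
  age 12: 0.49 × 48 = 23.520
Maximum at age 12 (23.520).

12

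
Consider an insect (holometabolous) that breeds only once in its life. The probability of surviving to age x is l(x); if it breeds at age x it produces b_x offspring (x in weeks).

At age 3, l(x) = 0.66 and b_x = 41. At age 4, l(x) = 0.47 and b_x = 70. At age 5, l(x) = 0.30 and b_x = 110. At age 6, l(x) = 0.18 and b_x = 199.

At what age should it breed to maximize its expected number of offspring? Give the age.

6

Expected offspring if breeding at age x = l(x) × b_x:
  age 3: 0.66 × 41 = 27.060
  age 4: 0.47 × 70 = 32.900
  age 5: 0.30 × 110 = 33.000
  age 6: 0.18 × 199 = 35.820
Maximum at age 6 (35.820).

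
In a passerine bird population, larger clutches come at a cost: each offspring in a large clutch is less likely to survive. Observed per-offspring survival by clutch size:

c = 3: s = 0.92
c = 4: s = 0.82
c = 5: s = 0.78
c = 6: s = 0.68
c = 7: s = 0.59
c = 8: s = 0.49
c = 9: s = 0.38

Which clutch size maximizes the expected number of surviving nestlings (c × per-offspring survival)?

7

Expected surviving nestlings = c × s(c):
  c=3: 3 × 0.92 = 2.760
  c=4: 4 × 0.82 = 3.280
  c=5: 5 × 0.78 = 3.900
  c=6: 6 × 0.68 = 4.080
  c=7: 7 × 0.59 = 4.130
  c=8: 8 × 0.49 = 3.920
  c=9: 9 × 0.38 = 3.420
Maximum at c = 7 (4.130 surviving nestlings).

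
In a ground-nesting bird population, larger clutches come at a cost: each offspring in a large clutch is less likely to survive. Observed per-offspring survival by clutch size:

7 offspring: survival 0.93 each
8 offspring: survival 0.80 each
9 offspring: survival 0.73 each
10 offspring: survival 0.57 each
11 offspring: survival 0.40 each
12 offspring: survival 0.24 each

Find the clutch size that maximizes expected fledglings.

9

Expected fledglings = c × s(c):
  c=7: 7 × 0.93 = 6.510
  c=8: 8 × 0.80 = 6.400
  c=9: 9 × 0.73 = 6.570
  c=10: 10 × 0.57 = 5.700
  c=11: 11 × 0.40 = 4.400
  c=12: 12 × 0.24 = 2.880
Maximum at c = 9 (6.570 fledglings).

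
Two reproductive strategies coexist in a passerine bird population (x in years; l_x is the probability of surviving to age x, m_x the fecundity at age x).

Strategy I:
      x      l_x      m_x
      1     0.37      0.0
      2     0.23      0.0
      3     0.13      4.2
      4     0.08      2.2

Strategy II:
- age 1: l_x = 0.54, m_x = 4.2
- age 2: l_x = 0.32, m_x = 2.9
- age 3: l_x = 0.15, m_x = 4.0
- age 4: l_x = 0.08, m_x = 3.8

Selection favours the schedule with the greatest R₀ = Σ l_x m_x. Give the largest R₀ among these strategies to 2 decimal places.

Strategy I: R₀ = 0.37×0.0 + 0.23×0.0 + 0.13×4.2 + 0.08×2.2 = 0.7220
Strategy II: R₀ = 0.54×4.2 + 0.32×2.9 + 0.15×4.0 + 0.08×3.8 = 4.1000
Highest R₀: strategy II with 4.1000.

4.10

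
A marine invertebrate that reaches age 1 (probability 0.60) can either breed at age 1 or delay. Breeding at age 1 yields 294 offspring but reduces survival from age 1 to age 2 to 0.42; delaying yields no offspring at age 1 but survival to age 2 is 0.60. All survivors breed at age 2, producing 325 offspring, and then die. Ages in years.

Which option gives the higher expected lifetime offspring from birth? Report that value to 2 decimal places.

breed at age 1: R₀ = 0.60 × (294 + 0.42 × 325) = 0.60 × 430.5000 = 258.3000
delay to age 2: R₀ = 0.60 × (0.60 × 325) = 0.60 × 195.0000 = 117.0000
Higher: breed at age 1 (258.3000).

258.30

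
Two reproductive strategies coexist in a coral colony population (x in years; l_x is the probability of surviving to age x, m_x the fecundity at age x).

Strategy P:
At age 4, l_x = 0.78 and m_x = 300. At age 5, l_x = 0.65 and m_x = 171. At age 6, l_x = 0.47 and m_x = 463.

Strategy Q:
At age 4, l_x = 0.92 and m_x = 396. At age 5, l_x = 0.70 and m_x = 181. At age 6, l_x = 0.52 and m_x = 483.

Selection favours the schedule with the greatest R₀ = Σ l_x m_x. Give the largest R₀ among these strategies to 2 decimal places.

Strategy P: R₀ = 0.78×300 + 0.65×171 + 0.47×463 = 562.7600
Strategy Q: R₀ = 0.92×396 + 0.70×181 + 0.52×483 = 742.1800
Highest R₀: strategy Q with 742.1800.

742.18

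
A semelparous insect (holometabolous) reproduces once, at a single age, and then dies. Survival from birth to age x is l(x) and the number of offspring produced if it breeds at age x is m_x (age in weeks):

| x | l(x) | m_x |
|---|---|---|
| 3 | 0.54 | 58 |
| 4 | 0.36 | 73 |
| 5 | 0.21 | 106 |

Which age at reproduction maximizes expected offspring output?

Expected offspring if breeding at age x = l(x) × m_x:
  age 3: 0.54 × 58 = 31.320
  age 4: 0.36 × 73 = 26.280
  age 5: 0.21 × 106 = 22.260
Maximum at age 3 (31.320).

3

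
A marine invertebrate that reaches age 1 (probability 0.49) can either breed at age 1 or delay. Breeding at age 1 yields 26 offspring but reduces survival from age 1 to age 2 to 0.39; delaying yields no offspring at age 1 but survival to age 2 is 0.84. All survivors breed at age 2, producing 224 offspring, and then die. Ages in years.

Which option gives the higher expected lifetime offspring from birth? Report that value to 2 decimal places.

92.20

breed at age 1: R₀ = 0.49 × (26 + 0.39 × 224) = 0.49 × 113.3600 = 55.5464
delay to age 2: R₀ = 0.49 × (0.84 × 224) = 0.49 × 188.1600 = 92.1984
Higher: delay to age 2 (92.1984).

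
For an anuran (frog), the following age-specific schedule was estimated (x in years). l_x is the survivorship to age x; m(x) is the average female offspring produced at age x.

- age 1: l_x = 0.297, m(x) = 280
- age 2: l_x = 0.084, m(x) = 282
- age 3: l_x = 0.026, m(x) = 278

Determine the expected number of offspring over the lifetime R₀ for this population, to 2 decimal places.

114.08

R₀ = Σ l_x m(x):
  age 1: 0.297 × 280 = 83.1600
  age 2: 0.084 × 282 = 23.6880
  age 3: 0.026 × 278 = 7.2280
R₀ = 83.1600 + 23.6880 + 7.2280 = 114.0760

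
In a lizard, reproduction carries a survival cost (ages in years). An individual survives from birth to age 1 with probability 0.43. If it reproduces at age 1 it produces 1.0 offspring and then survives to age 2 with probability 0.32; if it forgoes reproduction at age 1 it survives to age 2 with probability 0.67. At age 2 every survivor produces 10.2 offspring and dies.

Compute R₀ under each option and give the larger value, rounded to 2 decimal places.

2.94

breed at age 1: R₀ = 0.43 × (1.0 + 0.32 × 10.2) = 0.43 × 4.2640 = 1.8335
delay to age 2: R₀ = 0.43 × (0.67 × 10.2) = 0.43 × 6.8340 = 2.9386
Higher: delay to age 2 (2.9386).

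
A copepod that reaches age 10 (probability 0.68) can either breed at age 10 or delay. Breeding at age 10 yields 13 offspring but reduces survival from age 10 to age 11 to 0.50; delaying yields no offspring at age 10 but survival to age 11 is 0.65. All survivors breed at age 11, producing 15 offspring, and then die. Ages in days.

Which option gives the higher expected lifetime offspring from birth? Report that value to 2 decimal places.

13.94

breed at age 10: R₀ = 0.68 × (13 + 0.50 × 15) = 0.68 × 20.5000 = 13.9400
delay to age 11: R₀ = 0.68 × (0.65 × 15) = 0.68 × 9.7500 = 6.6300
Higher: breed at age 10 (13.9400).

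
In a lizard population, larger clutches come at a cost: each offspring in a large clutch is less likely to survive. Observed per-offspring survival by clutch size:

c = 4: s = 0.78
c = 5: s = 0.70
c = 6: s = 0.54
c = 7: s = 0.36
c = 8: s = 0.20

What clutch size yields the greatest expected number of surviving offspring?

Expected surviving offspring = c × s(c):
  c=4: 4 × 0.78 = 3.120
  c=5: 5 × 0.70 = 3.500
  c=6: 6 × 0.54 = 3.240
  c=7: 7 × 0.36 = 2.520
  c=8: 8 × 0.20 = 1.600
Maximum at c = 5 (3.500 surviving offspring).

5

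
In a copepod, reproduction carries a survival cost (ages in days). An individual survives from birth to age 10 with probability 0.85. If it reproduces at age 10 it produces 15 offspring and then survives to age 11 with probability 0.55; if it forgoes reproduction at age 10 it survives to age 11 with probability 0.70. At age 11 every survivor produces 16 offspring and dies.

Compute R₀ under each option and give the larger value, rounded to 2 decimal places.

20.23

breed at age 10: R₀ = 0.85 × (15 + 0.55 × 16) = 0.85 × 23.8000 = 20.2300
delay to age 11: R₀ = 0.85 × (0.70 × 16) = 0.85 × 11.2000 = 9.5200
Higher: breed at age 10 (20.2300).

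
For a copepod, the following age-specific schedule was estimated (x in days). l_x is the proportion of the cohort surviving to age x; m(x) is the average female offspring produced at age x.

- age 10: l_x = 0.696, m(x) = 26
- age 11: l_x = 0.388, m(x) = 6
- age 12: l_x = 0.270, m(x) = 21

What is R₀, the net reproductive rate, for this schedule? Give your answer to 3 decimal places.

R₀ = Σ l_x m(x):
  age 10: 0.696 × 26 = 18.0960
  age 11: 0.388 × 6 = 2.3280
  age 12: 0.270 × 21 = 5.6700
R₀ = 18.0960 + 2.3280 + 5.6700 = 26.0940

26.094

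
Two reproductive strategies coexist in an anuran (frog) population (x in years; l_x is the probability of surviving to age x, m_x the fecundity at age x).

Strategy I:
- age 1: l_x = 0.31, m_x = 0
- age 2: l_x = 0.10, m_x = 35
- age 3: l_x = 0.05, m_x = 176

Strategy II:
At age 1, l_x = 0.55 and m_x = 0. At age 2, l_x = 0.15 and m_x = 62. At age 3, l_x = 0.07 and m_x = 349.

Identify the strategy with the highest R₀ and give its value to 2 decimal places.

33.73

Strategy I: R₀ = 0.31×0 + 0.10×35 + 0.05×176 = 12.3000
Strategy II: R₀ = 0.55×0 + 0.15×62 + 0.07×349 = 33.7300
Highest R₀: strategy II with 33.7300.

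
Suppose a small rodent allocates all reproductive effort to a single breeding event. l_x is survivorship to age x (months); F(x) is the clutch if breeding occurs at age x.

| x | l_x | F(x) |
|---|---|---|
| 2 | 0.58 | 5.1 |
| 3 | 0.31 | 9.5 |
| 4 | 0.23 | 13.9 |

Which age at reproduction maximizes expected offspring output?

Expected offspring if breeding at age x = l_x × F(x):
  age 2: 0.58 × 5.1 = 2.958
  age 3: 0.31 × 9.5 = 2.945
  age 4: 0.23 × 13.9 = 3.197
Maximum at age 4 (3.197).

4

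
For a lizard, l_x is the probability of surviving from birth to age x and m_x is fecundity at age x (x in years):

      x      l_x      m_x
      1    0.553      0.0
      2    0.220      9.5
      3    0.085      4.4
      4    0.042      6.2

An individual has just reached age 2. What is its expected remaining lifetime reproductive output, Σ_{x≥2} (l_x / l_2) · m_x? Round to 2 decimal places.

12.38

l_2 = 0.220. Conditional survival from age 2 to x is l_x / l_2.
  x=2: (0.220/0.220) × 9.5 = 9.5000
  x=3: (0.085/0.220) × 4.4 = 1.7000
  x=4: (0.042/0.220) × 6.2 = 1.1836
Sum = 9.5000 + 1.7000 + 1.1836 = 12.3836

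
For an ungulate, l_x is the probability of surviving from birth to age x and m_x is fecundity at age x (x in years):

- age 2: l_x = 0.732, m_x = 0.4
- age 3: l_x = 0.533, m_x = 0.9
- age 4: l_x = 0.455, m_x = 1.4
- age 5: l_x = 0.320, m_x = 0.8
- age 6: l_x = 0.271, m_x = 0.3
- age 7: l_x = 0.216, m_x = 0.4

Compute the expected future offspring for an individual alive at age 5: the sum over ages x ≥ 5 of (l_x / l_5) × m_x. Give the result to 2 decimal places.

1.32

l_5 = 0.320. Conditional survival from age 5 to x is l_x / l_5.
  x=5: (0.320/0.320) × 0.8 = 0.8000
  x=6: (0.271/0.320) × 0.3 = 0.2541
  x=7: (0.216/0.320) × 0.4 = 0.2700
Sum = 0.8000 + 0.2541 + 0.2700 = 1.3241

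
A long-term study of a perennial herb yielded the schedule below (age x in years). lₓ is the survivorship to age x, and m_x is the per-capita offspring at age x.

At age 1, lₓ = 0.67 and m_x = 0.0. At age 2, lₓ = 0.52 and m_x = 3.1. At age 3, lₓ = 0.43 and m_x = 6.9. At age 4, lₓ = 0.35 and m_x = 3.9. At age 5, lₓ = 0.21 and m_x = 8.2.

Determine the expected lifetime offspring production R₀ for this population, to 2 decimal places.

R₀ = Σ lₓ m_x:
  age 1: 0.67 × 0.0 = 0.0000
  age 2: 0.52 × 3.1 = 1.6120
  age 3: 0.43 × 6.9 = 2.9670
  age 4: 0.35 × 3.9 = 1.3650
  age 5: 0.21 × 8.2 = 1.7220
R₀ = 0.0000 + 1.6120 + 2.9670 + 1.3650 + 1.7220 = 7.6660

7.67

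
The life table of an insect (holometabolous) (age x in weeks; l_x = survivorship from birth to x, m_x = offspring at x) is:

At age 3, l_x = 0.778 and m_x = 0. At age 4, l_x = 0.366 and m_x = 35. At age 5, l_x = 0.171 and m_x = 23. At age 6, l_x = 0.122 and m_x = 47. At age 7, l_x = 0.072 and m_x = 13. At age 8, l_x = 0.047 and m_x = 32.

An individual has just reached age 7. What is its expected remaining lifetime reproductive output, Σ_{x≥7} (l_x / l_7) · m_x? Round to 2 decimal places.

33.89

l_7 = 0.072. Conditional survival from age 7 to x is l_x / l_7.
  x=7: (0.072/0.072) × 13 = 13.0000
  x=8: (0.047/0.072) × 32 = 20.8889
Sum = 13.0000 + 20.8889 = 33.8889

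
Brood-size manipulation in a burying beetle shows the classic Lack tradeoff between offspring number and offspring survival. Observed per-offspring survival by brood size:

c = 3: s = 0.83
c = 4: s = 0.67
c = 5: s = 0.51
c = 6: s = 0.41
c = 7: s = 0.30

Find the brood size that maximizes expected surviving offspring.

Expected surviving offspring = c × s(c):
  c=3: 3 × 0.83 = 2.490
  c=4: 4 × 0.67 = 2.680
  c=5: 5 × 0.51 = 2.550
  c=6: 6 × 0.41 = 2.460
  c=7: 7 × 0.30 = 2.100
Maximum at c = 4 (2.680 surviving offspring).

4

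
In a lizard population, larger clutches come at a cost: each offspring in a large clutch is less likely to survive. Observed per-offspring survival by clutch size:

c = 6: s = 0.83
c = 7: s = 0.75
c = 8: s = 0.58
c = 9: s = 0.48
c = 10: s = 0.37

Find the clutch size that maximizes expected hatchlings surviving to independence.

Expected hatchlings surviving to independence = c × s(c):
  c=6: 6 × 0.83 = 4.980
  c=7: 7 × 0.75 = 5.250
  c=8: 8 × 0.58 = 4.640
  c=9: 9 × 0.48 = 4.320
  c=10: 10 × 0.37 = 3.700
Maximum at c = 7 (5.250 hatchlings surviving to independence).

7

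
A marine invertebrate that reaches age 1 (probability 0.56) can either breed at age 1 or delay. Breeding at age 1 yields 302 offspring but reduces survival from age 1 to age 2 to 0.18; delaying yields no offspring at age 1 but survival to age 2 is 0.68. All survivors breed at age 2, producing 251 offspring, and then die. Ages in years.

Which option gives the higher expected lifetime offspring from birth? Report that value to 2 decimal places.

breed at age 1: R₀ = 0.56 × (302 + 0.18 × 251) = 0.56 × 347.1800 = 194.4208
delay to age 2: R₀ = 0.56 × (0.68 × 251) = 0.56 × 170.6800 = 95.5808
Higher: breed at age 1 (194.4208).

194.42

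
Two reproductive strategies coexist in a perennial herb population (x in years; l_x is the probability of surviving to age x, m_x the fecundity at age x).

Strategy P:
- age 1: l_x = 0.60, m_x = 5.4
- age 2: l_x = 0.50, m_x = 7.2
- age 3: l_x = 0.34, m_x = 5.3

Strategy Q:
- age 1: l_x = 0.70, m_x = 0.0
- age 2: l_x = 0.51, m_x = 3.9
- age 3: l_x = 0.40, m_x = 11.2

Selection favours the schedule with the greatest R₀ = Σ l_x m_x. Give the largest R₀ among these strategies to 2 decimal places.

Strategy P: R₀ = 0.60×5.4 + 0.50×7.2 + 0.34×5.3 = 8.6420
Strategy Q: R₀ = 0.70×0.0 + 0.51×3.9 + 0.40×11.2 = 6.4690
Highest R₀: strategy P with 8.6420.

8.64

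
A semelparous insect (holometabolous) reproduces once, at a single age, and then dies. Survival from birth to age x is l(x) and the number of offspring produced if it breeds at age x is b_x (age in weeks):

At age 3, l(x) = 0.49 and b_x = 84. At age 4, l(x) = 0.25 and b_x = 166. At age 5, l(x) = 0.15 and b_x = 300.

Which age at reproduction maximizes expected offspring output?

5

Expected offspring if breeding at age x = l(x) × b_x:
  age 3: 0.49 × 84 = 41.160
  age 4: 0.25 × 166 = 41.500
  age 5: 0.15 × 300 = 45.000
Maximum at age 5 (45.000).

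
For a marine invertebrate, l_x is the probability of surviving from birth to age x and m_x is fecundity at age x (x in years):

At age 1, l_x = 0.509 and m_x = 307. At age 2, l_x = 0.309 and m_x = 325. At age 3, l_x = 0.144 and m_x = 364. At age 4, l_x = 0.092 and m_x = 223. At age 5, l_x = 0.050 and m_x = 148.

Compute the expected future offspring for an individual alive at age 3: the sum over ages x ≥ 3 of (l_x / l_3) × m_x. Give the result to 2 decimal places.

557.86

l_3 = 0.144. Conditional survival from age 3 to x is l_x / l_3.
  x=3: (0.144/0.144) × 364 = 364.0000
  x=4: (0.092/0.144) × 223 = 142.4722
  x=5: (0.050/0.144) × 148 = 51.3889
Sum = 364.0000 + 142.4722 + 51.3889 = 557.8611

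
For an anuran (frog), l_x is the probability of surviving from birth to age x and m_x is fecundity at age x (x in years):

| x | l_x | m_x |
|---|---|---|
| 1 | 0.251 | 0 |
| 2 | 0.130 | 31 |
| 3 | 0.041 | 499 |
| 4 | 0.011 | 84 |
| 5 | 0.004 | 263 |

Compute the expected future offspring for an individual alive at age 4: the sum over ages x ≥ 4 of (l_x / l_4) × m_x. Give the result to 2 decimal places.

179.64

l_4 = 0.011. Conditional survival from age 4 to x is l_x / l_4.
  x=4: (0.011/0.011) × 84 = 84.0000
  x=5: (0.004/0.011) × 263 = 95.6364
Sum = 84.0000 + 95.6364 = 179.6364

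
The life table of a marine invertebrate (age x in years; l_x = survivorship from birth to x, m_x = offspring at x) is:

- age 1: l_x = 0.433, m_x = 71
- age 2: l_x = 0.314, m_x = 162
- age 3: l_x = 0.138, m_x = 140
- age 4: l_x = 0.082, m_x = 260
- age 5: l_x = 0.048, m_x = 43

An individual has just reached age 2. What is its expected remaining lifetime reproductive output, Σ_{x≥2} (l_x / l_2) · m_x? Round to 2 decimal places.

l_2 = 0.314. Conditional survival from age 2 to x is l_x / l_2.
  x=2: (0.314/0.314) × 162 = 162.0000
  x=3: (0.138/0.314) × 140 = 61.5287
  x=4: (0.082/0.314) × 260 = 67.8981
  x=5: (0.048/0.314) × 43 = 6.5732
Sum = 162.0000 + 61.5287 + 67.8981 + 6.5732 = 298.0000

298.00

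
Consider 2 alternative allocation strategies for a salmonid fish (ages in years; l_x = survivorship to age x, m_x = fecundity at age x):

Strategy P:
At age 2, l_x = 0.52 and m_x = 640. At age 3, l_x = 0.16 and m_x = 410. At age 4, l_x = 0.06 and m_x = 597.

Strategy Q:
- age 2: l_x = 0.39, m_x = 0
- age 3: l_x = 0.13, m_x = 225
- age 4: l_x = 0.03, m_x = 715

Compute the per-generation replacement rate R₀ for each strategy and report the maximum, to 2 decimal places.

Strategy P: R₀ = 0.52×640 + 0.16×410 + 0.06×597 = 434.2200
Strategy Q: R₀ = 0.39×0 + 0.13×225 + 0.03×715 = 50.7000
Highest R₀: strategy P with 434.2200.

434.22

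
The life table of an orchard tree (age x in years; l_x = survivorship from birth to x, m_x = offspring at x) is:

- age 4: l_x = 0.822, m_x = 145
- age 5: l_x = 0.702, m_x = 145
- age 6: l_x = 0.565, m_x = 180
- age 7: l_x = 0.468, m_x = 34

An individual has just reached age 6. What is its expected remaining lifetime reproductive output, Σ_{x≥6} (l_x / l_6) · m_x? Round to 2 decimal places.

208.16

l_6 = 0.565. Conditional survival from age 6 to x is l_x / l_6.
  x=6: (0.565/0.565) × 180 = 180.0000
  x=7: (0.468/0.565) × 34 = 28.1628
Sum = 180.0000 + 28.1628 = 208.1628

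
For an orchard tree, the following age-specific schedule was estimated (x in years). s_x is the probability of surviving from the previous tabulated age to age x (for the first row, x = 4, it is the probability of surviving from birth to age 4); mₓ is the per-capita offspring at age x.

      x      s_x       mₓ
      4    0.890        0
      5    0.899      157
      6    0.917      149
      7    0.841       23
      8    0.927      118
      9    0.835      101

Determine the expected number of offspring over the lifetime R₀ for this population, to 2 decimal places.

Survivorship from birth: l_x = s_4·s_5·…·s_x.
  l_4 = 0.89000
  l_5 = 0.80011
  l_6 = 0.73370
  l_7 = 0.61704
  l_8 = 0.57200
  l_9 = 0.47762
R₀ = Σ l_x mₓ:
  age 4: 0.89000 × 0 = 0.0000
  age 5: 0.80011 × 157 = 125.6173
  age 6: 0.73370 × 149 = 109.3213
  age 7: 0.61704 × 23 = 14.1919
  age 8: 0.57200 × 118 = 67.4960
  age 9: 0.47762 × 101 = 48.2396
R₀ = 0.0000 + 125.6173 + 109.3213 + 14.1919 + 67.4960 + 48.2396 = 364.8661

364.87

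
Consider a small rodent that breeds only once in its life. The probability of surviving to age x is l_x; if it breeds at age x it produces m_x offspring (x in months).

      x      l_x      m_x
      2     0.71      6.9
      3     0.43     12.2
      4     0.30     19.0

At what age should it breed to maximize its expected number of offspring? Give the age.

4

Expected offspring if breeding at age x = l_x × m_x:
  age 2: 0.71 × 6.9 = 4.899
  age 3: 0.43 × 12.2 = 5.246
  age 4: 0.30 × 19.0 = 5.700
Maximum at age 4 (5.700).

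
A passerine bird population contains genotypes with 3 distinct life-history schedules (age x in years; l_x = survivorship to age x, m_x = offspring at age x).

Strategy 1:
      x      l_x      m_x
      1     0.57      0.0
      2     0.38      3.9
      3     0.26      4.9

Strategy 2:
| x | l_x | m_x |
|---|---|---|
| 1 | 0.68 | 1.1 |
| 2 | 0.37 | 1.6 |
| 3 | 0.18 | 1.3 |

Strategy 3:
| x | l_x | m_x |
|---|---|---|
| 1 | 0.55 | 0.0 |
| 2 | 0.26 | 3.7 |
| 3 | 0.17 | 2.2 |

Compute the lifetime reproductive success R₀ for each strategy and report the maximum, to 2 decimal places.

2.76

Strategy 1: R₀ = 0.57×0.0 + 0.38×3.9 + 0.26×4.9 = 2.7560
Strategy 2: R₀ = 0.68×1.1 + 0.37×1.6 + 0.18×1.3 = 1.5740
Strategy 3: R₀ = 0.55×0.0 + 0.26×3.7 + 0.17×2.2 = 1.3360
Highest R₀: strategy 1 with 2.7560.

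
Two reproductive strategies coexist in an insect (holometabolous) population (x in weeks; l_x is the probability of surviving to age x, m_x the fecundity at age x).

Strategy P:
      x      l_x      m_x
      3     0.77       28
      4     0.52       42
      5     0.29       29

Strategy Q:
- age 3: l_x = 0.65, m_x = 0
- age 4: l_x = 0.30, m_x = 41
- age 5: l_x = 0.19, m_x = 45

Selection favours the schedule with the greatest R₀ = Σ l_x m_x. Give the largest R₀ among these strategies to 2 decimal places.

51.81

Strategy P: R₀ = 0.77×28 + 0.52×42 + 0.29×29 = 51.8100
Strategy Q: R₀ = 0.65×0 + 0.30×41 + 0.19×45 = 20.8500
Highest R₀: strategy P with 51.8100.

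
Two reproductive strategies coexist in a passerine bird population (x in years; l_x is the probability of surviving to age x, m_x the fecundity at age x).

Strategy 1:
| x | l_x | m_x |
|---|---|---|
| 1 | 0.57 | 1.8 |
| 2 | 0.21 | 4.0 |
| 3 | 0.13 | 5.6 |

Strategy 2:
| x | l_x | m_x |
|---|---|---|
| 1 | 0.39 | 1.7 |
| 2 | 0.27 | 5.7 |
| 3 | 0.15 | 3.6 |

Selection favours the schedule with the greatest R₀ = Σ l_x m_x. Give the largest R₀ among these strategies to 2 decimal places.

2.74

Strategy 1: R₀ = 0.57×1.8 + 0.21×4.0 + 0.13×5.6 = 2.5940
Strategy 2: R₀ = 0.39×1.7 + 0.27×5.7 + 0.15×3.6 = 2.7420
Highest R₀: strategy 2 with 2.7420.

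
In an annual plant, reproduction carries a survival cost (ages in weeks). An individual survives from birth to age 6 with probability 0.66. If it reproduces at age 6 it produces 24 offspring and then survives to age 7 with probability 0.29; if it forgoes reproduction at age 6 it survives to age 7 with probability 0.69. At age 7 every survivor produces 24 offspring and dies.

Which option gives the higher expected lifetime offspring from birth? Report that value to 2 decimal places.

20.43

breed at age 6: R₀ = 0.66 × (24 + 0.29 × 24) = 0.66 × 30.9600 = 20.4336
delay to age 7: R₀ = 0.66 × (0.69 × 24) = 0.66 × 16.5600 = 10.9296
Higher: breed at age 6 (20.4336).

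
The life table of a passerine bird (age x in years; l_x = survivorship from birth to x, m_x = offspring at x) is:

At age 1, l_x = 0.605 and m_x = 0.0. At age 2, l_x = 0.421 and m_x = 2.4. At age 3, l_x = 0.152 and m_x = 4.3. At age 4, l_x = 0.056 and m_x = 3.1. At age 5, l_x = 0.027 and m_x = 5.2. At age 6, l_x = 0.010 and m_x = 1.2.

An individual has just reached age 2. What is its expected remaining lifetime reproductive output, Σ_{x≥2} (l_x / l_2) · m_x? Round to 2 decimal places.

l_2 = 0.421. Conditional survival from age 2 to x is l_x / l_2.
  x=2: (0.421/0.421) × 2.4 = 2.4000
  x=3: (0.152/0.421) × 4.3 = 1.5525
  x=4: (0.056/0.421) × 3.1 = 0.4124
  x=5: (0.027/0.421) × 5.2 = 0.3335
  x=6: (0.010/0.421) × 1.2 = 0.0285
Sum = 2.4000 + 1.5525 + 0.4124 + 0.3335 + 0.0285 = 4.7268

4.73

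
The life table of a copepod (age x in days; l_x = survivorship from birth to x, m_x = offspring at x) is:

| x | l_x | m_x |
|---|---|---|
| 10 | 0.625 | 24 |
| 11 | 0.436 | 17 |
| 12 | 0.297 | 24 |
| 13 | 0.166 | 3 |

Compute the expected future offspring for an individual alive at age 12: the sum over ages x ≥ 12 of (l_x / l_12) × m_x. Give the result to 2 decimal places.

25.68

l_12 = 0.297. Conditional survival from age 12 to x is l_x / l_12.
  x=12: (0.297/0.297) × 24 = 24.0000
  x=13: (0.166/0.297) × 3 = 1.6768
Sum = 24.0000 + 1.6768 = 25.6768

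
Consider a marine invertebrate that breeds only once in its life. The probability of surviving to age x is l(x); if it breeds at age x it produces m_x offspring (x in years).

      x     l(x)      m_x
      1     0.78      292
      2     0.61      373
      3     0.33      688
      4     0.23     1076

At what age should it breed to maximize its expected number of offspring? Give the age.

Expected offspring if breeding at age x = l(x) × m_x:
  age 1: 0.78 × 292 = 227.760
  age 2: 0.61 × 373 = 227.530
  age 3: 0.33 × 688 = 227.040
  age 4: 0.23 × 1076 = 247.480
Maximum at age 4 (247.480).

4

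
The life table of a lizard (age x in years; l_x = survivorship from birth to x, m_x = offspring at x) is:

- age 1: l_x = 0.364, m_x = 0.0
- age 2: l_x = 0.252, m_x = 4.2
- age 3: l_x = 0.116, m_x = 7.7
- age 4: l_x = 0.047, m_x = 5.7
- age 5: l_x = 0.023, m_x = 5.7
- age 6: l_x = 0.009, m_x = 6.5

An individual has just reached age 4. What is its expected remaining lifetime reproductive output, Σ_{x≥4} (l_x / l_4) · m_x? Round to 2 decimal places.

l_4 = 0.047. Conditional survival from age 4 to x is l_x / l_4.
  x=4: (0.047/0.047) × 5.7 = 5.7000
  x=5: (0.023/0.047) × 5.7 = 2.7894
  x=6: (0.009/0.047) × 6.5 = 1.2447
Sum = 5.7000 + 2.7894 + 1.2447 = 9.7340

9.73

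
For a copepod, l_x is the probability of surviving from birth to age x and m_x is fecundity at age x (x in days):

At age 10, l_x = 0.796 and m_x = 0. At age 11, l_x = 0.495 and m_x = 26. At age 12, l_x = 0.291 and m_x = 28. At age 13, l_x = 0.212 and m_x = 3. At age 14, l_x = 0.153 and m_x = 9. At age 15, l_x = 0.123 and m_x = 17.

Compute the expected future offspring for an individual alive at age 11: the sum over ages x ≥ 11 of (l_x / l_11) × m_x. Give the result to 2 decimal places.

l_11 = 0.495. Conditional survival from age 11 to x is l_x / l_11.
  x=11: (0.495/0.495) × 26 = 26.0000
  x=12: (0.291/0.495) × 28 = 16.4606
  x=13: (0.212/0.495) × 3 = 1.2848
  x=14: (0.153/0.495) × 9 = 2.7818
  x=15: (0.123/0.495) × 17 = 4.2242
Sum = 26.0000 + 16.4606 + 1.2848 + 2.7818 + 4.2242 = 50.7515

50.75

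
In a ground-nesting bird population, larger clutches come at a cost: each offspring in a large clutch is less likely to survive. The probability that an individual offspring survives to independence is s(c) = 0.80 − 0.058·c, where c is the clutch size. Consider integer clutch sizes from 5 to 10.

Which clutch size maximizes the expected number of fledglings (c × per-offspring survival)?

7

Expected fledglings = c × s(c):
  c=5: 5 × 0.510 = 2.550
  c=6: 6 × 0.452 = 2.712
  c=7: 7 × 0.394 = 2.758
  c=8: 8 × 0.336 = 2.688
  c=9: 9 × 0.278 = 2.502
  c=10: 10 × 0.220 = 2.200
Maximum at c = 7 (2.758 fledglings).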